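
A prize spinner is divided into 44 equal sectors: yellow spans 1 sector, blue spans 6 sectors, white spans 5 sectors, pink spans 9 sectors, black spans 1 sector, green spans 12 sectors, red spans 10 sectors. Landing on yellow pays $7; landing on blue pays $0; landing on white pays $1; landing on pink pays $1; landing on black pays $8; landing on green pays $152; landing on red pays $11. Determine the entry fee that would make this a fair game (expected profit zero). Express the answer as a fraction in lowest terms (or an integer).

E[payout] = (1/44)·7 + (6/44)·0 + (5/44)·1 + (9/44)·1 + (1/44)·8 + (12/44)·152 + (10/44)·11 = 1963/44
Fair fee = E[payout] = 1963/44

1963/44 dollars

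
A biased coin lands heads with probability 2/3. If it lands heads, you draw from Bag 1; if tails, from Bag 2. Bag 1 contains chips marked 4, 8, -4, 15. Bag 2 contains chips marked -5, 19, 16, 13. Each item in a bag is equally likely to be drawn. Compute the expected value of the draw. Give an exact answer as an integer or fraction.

89/12

E[X | Bag 1] = (4 + 8 − 4 + 15)/4 = 23/4
E[X | Bag 2] = (-5 + 19 + 16 + 13)/4 = 43/4
E[X] = (2/3)·23/4 + (1/3)·43/4 = 89/12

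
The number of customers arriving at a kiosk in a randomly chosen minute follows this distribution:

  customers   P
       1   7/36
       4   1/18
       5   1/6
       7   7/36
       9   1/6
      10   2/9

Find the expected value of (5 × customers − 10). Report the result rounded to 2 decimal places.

21.67

E[5x-10] = (7/36)·(-5) + (1/18)·10 + (1/6)·15 + (7/36)·25 + (1/6)·35 + (2/9)·40
     = 65/3 ≈ 21.67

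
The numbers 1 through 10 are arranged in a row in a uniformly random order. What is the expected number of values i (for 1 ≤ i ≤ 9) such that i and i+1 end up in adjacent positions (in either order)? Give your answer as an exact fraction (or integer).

For each i ∈ {1,…,9}, let Xᵢ = 1 if i and i+1 are adjacent. P(Xᵢ=1) = 2·(10−1)!/10! = 2/10.
By linearity, E[ΣXᵢ] = (9)·(2/10) = 9/5.

9/5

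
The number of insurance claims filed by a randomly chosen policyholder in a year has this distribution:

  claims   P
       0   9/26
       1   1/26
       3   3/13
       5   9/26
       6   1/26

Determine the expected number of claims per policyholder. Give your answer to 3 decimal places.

E[X] = (9/26)·0 + (1/26)·1 + (3/13)·3 + (9/26)·5 + (1/26)·6
     = 35/13 ≈ 2.692

2.692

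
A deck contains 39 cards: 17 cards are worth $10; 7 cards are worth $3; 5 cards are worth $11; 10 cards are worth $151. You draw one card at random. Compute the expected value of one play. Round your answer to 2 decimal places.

$45.03

E[payout] = (17/39)·10 + (7/39)·3 + (5/39)·11 + (10/39)·151 = 1756/39
≈ $45.03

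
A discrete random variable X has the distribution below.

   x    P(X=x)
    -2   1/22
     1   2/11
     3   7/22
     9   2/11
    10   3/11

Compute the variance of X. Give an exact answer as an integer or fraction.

7729/484

E[X] = (1/22)·(-2) + (2/11)·1 + (7/22)·3 + (2/11)·9 + (3/11)·10 = 119/22
E[X²] = (1/22)·4 + (2/11)·1 + (7/22)·9 + (2/11)·81 + (3/11)·100 = 995/22
Var(X) = 995/22 − (119/22)² = 7729/484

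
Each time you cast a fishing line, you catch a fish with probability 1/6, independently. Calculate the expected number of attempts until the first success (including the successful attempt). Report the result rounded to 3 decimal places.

6.000

For a geometric distribution, E[trials] = 1/p = 1/(1/6) = 6.
≈ 6.000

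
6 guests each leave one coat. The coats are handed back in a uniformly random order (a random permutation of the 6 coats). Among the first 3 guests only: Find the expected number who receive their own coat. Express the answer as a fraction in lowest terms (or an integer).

1/2

Let Xᵢ = 1 if person i gets their own coat. For each i, P(Xᵢ=1) = 1/6.
By linearity of expectation, E[X₁+…+X_3] = 3·(1/6) = 1/2.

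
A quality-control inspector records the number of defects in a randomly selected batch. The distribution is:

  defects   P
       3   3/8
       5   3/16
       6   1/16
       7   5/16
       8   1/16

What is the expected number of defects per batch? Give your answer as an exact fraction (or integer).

E[X] = (3/8)·3 + (3/16)·5 + (1/16)·6 + (5/16)·7 + (1/16)·8
     = 41/8

41/8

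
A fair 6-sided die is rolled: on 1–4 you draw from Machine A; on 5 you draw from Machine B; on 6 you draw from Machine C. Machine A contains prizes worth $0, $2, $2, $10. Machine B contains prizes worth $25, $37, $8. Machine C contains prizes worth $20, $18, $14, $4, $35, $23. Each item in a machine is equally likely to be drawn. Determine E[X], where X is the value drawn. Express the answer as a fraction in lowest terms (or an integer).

169/18 dollars

E[X | Machine A] = (0 + 2 + 2 + 10)/4 = 7/2
E[X | Machine B] = (25 + 37 + 8)/3 = 70/3
E[X | Machine C] = (20 + 18 + 14 + 4 + 35 + 23)/6 = 19
E[X] = (2/3)·7/2 + (1/6)·70/3 + (1/6)·19 = 169/18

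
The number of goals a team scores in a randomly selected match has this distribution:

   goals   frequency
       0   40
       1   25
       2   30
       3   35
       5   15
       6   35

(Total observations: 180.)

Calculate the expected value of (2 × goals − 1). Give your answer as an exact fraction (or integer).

77/18

Total = 180, so P(goals=0) = 40/180, etc.
E[2x-1] = (2/9)·(-1) + (5/36)·1 + (1/6)·3 + (7/36)·5 + (1/12)·9 + (7/36)·11
     = 77/18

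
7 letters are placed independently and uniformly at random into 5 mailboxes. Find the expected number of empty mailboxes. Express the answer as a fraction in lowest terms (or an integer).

16384/15625

Let Xⱼ=1 if mailbox j is empty. P(Xⱼ=1) = ((5-1)/5)^7 = 16384/78125.
By linearity, E[#empty] = 5·16384/78125 = 16384/15625.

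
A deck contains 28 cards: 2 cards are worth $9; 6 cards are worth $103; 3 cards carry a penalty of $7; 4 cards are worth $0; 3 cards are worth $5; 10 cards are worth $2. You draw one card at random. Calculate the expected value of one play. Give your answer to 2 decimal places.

E[payout] = (2/28)·9 + (6/28)·103 + (3/28)·(-7) + (4/28)·0 + (3/28)·5 + (10/28)·2 = 325/14
≈ $23.21

$23.21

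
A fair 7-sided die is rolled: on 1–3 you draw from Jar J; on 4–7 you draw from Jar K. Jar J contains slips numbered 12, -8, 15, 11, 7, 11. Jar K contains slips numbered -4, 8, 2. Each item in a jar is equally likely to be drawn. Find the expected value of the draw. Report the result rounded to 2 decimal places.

4.57

E[X | Jar J] = (12 − 8 + 15 + 11 + 7 + 11)/6 = 8
E[X | Jar K] = (-4 + 8 + 2)/3 = 2
E[X] = (3/7)·8 + (4/7)·2 = 32/7 ≈ 4.57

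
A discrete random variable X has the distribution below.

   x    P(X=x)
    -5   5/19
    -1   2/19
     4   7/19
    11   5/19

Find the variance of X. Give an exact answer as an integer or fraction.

E[X] = (5/19)·(-5) + (2/19)·(-1) + (7/19)·4 + (5/19)·11 = 56/19
E[X²] = (5/19)·25 + (2/19)·1 + (7/19)·16 + (5/19)·121 = 844/19
Var(X) = 844/19 − (56/19)² = 12900/361

12900/361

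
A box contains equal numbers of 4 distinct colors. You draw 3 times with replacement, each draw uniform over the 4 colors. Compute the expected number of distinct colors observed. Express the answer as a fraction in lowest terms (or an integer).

37/16

Let Xⱼ=1 if type j appears at least once. P(Xⱼ=1) = 1 − ((4−1)/4)^3 = 37/64.
E[#distinct] = 4·37/64 = 37/16.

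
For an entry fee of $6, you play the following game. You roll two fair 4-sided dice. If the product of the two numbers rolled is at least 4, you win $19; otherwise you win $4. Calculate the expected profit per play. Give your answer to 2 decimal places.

$8.31

E[payout] = (5/16)·4 + (11/16)·19 = 229/16
Expected profit = 229/16 − 6 = 133/16 ≈ $8.31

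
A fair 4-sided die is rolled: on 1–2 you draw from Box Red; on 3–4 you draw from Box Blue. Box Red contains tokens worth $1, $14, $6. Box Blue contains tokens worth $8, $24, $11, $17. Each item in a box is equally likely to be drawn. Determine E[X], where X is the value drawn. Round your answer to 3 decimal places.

$11.000

E[X | Box Red] = (1 + 14 + 6)/3 = 7
E[X | Box Blue] = (8 + 24 + 11 + 17)/4 = 15
E[X] = (1/2)·7 + (1/2)·15 = 11 ≈ 11.000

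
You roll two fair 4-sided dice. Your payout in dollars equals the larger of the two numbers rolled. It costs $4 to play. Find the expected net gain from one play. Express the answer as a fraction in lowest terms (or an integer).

Distribution of the larger of the two numbers rolled: 1 w.p. 1/16, 2 w.p. 3/16, 3 w.p. 5/16, 4 w.p. 7/16
E[payout] = (1/16)·1 + (3/16)·2 + (5/16)·3 + (7/16)·4 = 25/8
Expected profit = 25/8 − 4 = -7/8

-7/8 dollars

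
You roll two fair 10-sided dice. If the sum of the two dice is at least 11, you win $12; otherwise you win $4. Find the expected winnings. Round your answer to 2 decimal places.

E[payout] = (9/20)·4 + (11/20)·12 = 42/5
≈ $8.40

$8.40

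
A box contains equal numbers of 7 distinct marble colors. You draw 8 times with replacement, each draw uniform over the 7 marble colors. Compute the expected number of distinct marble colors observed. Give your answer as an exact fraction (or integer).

4085185/823543

Let Xⱼ=1 if type j appears at least once. P(Xⱼ=1) = 1 − ((7−1)/7)^8 = 4085185/5764801.
E[#distinct] = 7·4085185/5764801 = 4085185/823543.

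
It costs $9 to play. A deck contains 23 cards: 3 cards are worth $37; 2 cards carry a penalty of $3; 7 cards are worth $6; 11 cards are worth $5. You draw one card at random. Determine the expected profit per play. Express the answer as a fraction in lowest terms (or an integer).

E[payout] = (3/23)·37 + (2/23)·(-3) + (7/23)·6 + (11/23)·5 = 202/23
Expected profit = 202/23 − 9 = -5/23

-5/23 dollars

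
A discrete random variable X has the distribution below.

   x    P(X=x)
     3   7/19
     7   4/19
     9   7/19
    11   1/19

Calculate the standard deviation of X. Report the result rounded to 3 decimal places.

2.817

E[X] = 123/19, E[X²] = 947/19
Var(X) = E[X²] − (E[X])² = 947/19 − 15129/361 = 2864/361
SD(X) = √(2864/361) ≈ 2.817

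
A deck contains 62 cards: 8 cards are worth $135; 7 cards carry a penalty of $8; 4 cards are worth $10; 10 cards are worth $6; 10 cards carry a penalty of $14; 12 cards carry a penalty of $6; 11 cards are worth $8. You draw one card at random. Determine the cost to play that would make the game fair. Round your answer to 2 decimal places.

$16.13

E[payout] = (8/62)·135 + (7/62)·(-8) + (4/62)·10 + (10/62)·6 + (10/62)·(-14) + (12/62)·(-6) + (11/62)·8 = 500/31
Fair fee = E[payout] = 500/31 ≈ $16.13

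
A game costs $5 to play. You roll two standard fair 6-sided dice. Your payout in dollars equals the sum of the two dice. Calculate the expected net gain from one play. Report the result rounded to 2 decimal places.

$2.00

Distribution of the sum of the two dice: 2 w.p. 1/36, 3 w.p. 1/18, 4 w.p. 1/12, 5 w.p. 1/9, 6 w.p. 5/36, 7 w.p. 1/6, …
E[payout] = (1/36)·2 + (1/18)·3 + (1/12)·4 + (1/9)·5 + (5/36)·6 + (1/6)·7 + (5/36)·8 + (1/9)·9 + (1/12)·10 + (1/18)·11 + (1/36)·12 = 7
Expected profit = 7 − 5 = 2 ≈ $2.00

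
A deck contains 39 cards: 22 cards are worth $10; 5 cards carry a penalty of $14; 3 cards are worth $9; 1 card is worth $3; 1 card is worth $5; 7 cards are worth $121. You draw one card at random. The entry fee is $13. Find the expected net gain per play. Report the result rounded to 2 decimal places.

E[payout] = (22/39)·10 + (5/39)·(-14) + (3/39)·9 + (1/39)·3 + (1/39)·5 + (7/39)·121 = 344/13
Expected profit = 344/13 − 13 = 175/13 ≈ $13.46

$13.46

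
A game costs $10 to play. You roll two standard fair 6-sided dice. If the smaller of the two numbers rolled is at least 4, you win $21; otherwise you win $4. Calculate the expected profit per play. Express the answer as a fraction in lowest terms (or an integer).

-7/4 dollars

E[payout] = (3/4)·4 + (1/4)·21 = 33/4
Expected profit = 33/4 − 10 = -7/4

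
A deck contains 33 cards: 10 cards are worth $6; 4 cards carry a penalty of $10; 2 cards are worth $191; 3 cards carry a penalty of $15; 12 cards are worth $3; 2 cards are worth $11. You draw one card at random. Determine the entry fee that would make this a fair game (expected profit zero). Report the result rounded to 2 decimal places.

$12.58

E[payout] = (10/33)·6 + (4/33)·(-10) + (2/33)·191 + (3/33)·(-15) + (12/33)·3 + (2/33)·11 = 415/33
Fair fee = E[payout] = 415/33 ≈ $12.58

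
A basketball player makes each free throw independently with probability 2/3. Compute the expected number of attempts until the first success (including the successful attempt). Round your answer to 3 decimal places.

For a geometric distribution, E[trials] = 1/p = 1/(2/3) = 3/2.
≈ 1.500

1.500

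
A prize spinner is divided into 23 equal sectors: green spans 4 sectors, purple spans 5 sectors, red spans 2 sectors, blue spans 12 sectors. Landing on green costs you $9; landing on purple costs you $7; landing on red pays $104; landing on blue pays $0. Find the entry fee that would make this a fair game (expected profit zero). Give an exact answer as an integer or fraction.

137/23 dollars

E[payout] = (4/23)·(-9) + (5/23)·(-7) + (2/23)·104 + (12/23)·0 = 137/23
Fair fee = E[payout] = 137/23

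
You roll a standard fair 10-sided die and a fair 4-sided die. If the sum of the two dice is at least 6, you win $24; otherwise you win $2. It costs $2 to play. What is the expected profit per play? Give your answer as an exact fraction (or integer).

E[payout] = (1/4)·2 + (3/4)·24 = 37/2
Expected profit = 37/2 − 2 = 33/2

33/2 dollars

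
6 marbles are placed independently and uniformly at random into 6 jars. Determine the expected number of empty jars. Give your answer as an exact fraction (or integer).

15625/7776

Let Xⱼ=1 if jar j is empty. P(Xⱼ=1) = ((6-1)/6)^6 = 15625/46656.
By linearity, E[#empty] = 6·15625/46656 = 15625/7776.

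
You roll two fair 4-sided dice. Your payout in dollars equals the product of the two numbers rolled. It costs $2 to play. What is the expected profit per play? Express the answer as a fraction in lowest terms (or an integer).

Distribution of the product of the two numbers rolled: 1 w.p. 1/16, 2 w.p. 1/8, 3 w.p. 1/8, 4 w.p. 3/16, 6 w.p. 1/8, 8 w.p. 1/8, …
E[payout] = (1/16)·1 + (1/8)·2 + (1/8)·3 + (3/16)·4 + (1/8)·6 + (1/8)·8 + (1/16)·9 + (1/8)·12 + (1/16)·16 = 25/4
Expected profit = 25/4 − 2 = 17/4

17/4 dollars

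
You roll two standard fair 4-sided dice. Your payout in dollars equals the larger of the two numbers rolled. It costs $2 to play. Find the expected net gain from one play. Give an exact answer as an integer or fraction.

Distribution of the larger of the two numbers rolled: 1 w.p. 1/16, 2 w.p. 3/16, 3 w.p. 5/16, 4 w.p. 7/16
E[payout] = (1/16)·1 + (3/16)·2 + (5/16)·3 + (7/16)·4 = 25/8
Expected profit = 25/8 − 2 = 9/8

9/8 dollars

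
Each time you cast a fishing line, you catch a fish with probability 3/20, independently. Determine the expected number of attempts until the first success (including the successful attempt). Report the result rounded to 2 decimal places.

For a geometric distribution, E[trials] = 1/p = 1/(3/20) = 20/3.
≈ 6.67

6.67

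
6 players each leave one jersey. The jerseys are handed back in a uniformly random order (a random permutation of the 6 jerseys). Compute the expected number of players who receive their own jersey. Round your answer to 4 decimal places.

1.0000

Let Xᵢ = 1 if person i gets their own jersey. For each i, P(Xᵢ=1) = 1/6.
By linearity of expectation, E[X₁+…+X_6] = 6·(1/6) = 1.
≈ 1.0000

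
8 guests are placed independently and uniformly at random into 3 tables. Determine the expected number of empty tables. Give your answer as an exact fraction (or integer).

256/2187

Let Xⱼ=1 if table j is empty. P(Xⱼ=1) = ((3-1)/3)^8 = 256/6561.
By linearity, E[#empty] = 3·256/6561 = 256/2187.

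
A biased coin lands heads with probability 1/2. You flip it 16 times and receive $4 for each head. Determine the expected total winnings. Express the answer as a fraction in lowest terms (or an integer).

E[#heads] = 16·1/2 = 8 (linearity over flips).
E[winnings] = 4·8 = 32.

$32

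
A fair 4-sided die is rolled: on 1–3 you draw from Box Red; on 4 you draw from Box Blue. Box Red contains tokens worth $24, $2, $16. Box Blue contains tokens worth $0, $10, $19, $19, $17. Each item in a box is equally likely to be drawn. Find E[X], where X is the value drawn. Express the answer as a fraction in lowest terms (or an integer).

E[X | Box Red] = (24 + 2 + 16)/3 = 14
E[X | Box Blue] = (0 + 10 + 19 + 19 + 17)/5 = 13
E[X] = (3/4)·14 + (1/4)·13 = 55/4

55/4 dollars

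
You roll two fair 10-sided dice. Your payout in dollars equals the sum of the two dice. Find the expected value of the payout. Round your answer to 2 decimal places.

Distribution of the sum of the two dice: 2 w.p. 1/100, 3 w.p. 1/50, 4 w.p. 3/100, 5 w.p. 1/25, 6 w.p. 1/20, 7 w.p. 3/50, …
E[payout] = (1/100)·2 + (1/50)·3 + (3/100)·4 + (1/25)·5 + (1/20)·6 + (3/50)·7 + (7/100)·8 + (2/25)·9 + (9/100)·10 + (1/10)·11 + (9/100)·12 + (2/25)·13 + (7/100)·14 + (3/50)·15 + (1/20)·16 + (1/25)·17 + (3/100)·18 + (1/50)·19 + (1/100)·20 = 11
≈ $11.00

$11.00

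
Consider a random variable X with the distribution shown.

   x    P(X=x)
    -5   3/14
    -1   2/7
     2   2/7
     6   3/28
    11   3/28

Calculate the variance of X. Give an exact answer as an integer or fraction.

E[X] = (3/14)·(-5) + (2/7)·(-1) + (2/7)·2 + (3/28)·6 + (3/28)·11 = 29/28
E[X²] = (3/14)·25 + (2/7)·1 + (2/7)·4 + (3/28)·36 + (3/28)·121 = 661/28
Var(X) = 661/28 − (29/28)² = 17667/784

17667/784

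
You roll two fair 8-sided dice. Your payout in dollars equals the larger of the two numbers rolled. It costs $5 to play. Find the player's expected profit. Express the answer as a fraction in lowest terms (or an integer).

Distribution of the larger of the two numbers rolled: 1 w.p. 1/64, 2 w.p. 3/64, 3 w.p. 5/64, 4 w.p. 7/64, 5 w.p. 9/64, 6 w.p. 11/64, …
E[payout] = (1/64)·1 + (3/64)·2 + (5/64)·3 + (7/64)·4 + (9/64)·5 + (11/64)·6 + (13/64)·7 + (15/64)·8 = 93/16
Expected profit = 93/16 − 5 = 13/16

13/16 dollars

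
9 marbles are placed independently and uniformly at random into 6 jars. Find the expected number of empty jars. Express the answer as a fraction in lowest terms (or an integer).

Let Xⱼ=1 if jar j is empty. P(Xⱼ=1) = ((6-1)/6)^9 = 1953125/10077696.
By linearity, E[#empty] = 6·1953125/10077696 = 1953125/1679616.

1953125/1679616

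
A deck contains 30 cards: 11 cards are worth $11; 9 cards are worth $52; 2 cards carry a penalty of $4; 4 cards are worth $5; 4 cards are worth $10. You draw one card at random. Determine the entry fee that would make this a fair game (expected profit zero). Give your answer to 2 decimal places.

$21.37

E[payout] = (11/30)·11 + (9/30)·52 + (2/30)·(-4) + (4/30)·5 + (4/30)·10 = 641/30
Fair fee = E[payout] = 641/30 ≈ $21.37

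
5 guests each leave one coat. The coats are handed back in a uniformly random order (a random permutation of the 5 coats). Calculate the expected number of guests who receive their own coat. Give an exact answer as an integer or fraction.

Let Xᵢ = 1 if person i gets their own coat. For each i, P(Xᵢ=1) = 1/5.
By linearity of expectation, E[X₁+…+X_5] = 5·(1/5) = 1.

1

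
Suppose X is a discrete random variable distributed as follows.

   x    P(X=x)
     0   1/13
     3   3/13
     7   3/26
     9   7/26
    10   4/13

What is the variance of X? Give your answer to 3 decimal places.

11.308

E[X] = (1/13)·0 + (3/13)·3 + (3/26)·7 + (7/26)·9 + (4/13)·10 = 7
E[X²] = (1/13)·0 + (3/13)·9 + (3/26)·49 + (7/26)·81 + (4/13)·100 = 784/13
Var(X) = 784/13 − (7)² = 147/13 ≈ 11.308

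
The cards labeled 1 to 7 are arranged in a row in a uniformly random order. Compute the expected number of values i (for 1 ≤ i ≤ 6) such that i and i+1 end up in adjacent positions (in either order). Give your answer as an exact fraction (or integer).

For each i ∈ {1,…,6}, let Xᵢ = 1 if i and i+1 are adjacent. P(Xᵢ=1) = 2·(7−1)!/7! = 2/7.
By linearity, E[ΣXᵢ] = (6)·(2/7) = 12/7.

12/7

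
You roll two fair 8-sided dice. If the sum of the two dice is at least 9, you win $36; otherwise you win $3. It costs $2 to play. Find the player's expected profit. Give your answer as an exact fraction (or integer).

313/16 dollars

E[payout] = (7/16)·3 + (9/16)·36 = 345/16
Expected profit = 345/16 − 2 = 313/16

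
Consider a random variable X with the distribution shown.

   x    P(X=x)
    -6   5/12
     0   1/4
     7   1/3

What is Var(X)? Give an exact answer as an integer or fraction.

E[X] = (5/12)·(-6) + (1/4)·0 + (1/3)·7 = -1/6
E[X²] = (5/12)·36 + (1/4)·0 + (1/3)·49 = 94/3
Var(X) = 94/3 − (-1/6)² = 1127/36

1127/36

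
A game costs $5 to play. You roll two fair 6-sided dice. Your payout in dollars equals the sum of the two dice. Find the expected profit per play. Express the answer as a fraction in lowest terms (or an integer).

Distribution of the sum of the two dice: 2 w.p. 1/36, 3 w.p. 1/18, 4 w.p. 1/12, 5 w.p. 1/9, 6 w.p. 5/36, 7 w.p. 1/6, …
E[payout] = (1/36)·2 + (1/18)·3 + (1/12)·4 + (1/9)·5 + (5/36)·6 + (1/6)·7 + (5/36)·8 + (1/9)·9 + (1/12)·10 + (1/18)·11 + (1/36)·12 = 7
Expected profit = 7 − 5 = 2

$2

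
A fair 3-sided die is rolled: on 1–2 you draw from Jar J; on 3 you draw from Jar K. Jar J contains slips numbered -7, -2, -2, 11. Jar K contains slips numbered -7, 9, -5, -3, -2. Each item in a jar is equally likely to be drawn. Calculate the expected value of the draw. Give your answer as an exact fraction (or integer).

E[X | Jar J] = (-7 − 2 − 2 + 11)/4 = 0
E[X | Jar K] = (-7 + 9 − 5 − 3 − 2)/5 = -8/5
E[X] = (2/3)·0 + (1/3)·(-8/5) = -8/15

-8/15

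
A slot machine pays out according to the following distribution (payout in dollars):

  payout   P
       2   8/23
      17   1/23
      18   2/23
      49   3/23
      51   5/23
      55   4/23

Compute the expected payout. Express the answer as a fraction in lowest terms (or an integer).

691/23 dollars

E[X] = (8/23)·2 + (1/23)·17 + (2/23)·18 + (3/23)·49 + (5/23)·51 + (4/23)·55
     = 691/23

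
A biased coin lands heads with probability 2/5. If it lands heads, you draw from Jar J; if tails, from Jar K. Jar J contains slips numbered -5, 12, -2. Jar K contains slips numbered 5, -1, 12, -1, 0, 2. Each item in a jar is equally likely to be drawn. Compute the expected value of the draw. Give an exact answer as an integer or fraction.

E[X | Jar J] = (-5 + 12 − 2)/3 = 5/3
E[X | Jar K] = (5 − 1 + 12 − 1 + 0 + 2)/6 = 17/6
E[X] = (2/5)·5/3 + (3/5)·17/6 = 71/30

71/30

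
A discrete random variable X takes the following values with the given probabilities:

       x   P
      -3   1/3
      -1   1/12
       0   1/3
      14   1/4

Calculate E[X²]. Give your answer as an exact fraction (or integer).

E[X²] = (1/3)·9 + (1/12)·1 + (1/3)·0 + (1/4)·196
     = 625/12

625/12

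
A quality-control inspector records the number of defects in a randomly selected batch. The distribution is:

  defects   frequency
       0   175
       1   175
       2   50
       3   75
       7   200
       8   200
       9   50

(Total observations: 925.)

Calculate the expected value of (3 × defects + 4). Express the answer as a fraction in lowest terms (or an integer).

622/37

Total = 925, so P(defects=0) = 175/925, etc.
E[3x+4] = (7/37)·4 + (7/37)·7 + (2/37)·10 + (3/37)·13 + (8/37)·25 + (8/37)·28 + (2/37)·31
     = 622/37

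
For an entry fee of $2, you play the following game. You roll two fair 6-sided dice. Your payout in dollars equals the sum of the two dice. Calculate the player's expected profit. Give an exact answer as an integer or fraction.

Distribution of the sum of the two dice: 2 w.p. 1/36, 3 w.p. 1/18, 4 w.p. 1/12, 5 w.p. 1/9, 6 w.p. 5/36, 7 w.p. 1/6, …
E[payout] = (1/36)·2 + (1/18)·3 + (1/12)·4 + (1/9)·5 + (5/36)·6 + (1/6)·7 + (5/36)·8 + (1/9)·9 + (1/12)·10 + (1/18)·11 + (1/36)·12 = 7
Expected profit = 7 − 2 = 5

$5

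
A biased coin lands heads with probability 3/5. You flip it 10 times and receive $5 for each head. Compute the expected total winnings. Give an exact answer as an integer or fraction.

$30

E[#heads] = 10·3/5 = 6 (linearity over flips).
E[winnings] = 5·6 = 30.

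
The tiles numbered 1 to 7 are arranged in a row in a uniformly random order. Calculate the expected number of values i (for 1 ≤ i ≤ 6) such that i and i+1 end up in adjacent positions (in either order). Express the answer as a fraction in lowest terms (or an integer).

For each i ∈ {1,…,6}, let Xᵢ = 1 if i and i+1 are adjacent. P(Xᵢ=1) = 2·(7−1)!/7! = 2/7.
By linearity, E[ΣXᵢ] = (6)·(2/7) = 12/7.

12/7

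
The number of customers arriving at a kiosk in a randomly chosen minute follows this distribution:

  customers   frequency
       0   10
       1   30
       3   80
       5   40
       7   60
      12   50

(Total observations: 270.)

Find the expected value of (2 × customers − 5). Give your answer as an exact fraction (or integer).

163/27

Total = 270, so P(customers=0) = 10/270, etc.
E[2x-5] = (1/27)·(-5) + (1/9)·(-3) + (8/27)·1 + (4/27)·5 + (2/9)·9 + (5/27)·19
     = 163/27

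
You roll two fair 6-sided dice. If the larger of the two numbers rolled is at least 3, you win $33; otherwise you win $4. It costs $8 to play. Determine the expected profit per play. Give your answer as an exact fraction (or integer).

196/9 dollars

E[payout] = (1/9)·4 + (8/9)·33 = 268/9
Expected profit = 268/9 − 8 = 196/9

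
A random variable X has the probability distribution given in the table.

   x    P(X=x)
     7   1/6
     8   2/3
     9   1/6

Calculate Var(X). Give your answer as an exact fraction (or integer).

1/3

E[X] = (1/6)·7 + (2/3)·8 + (1/6)·9 = 8
E[X²] = (1/6)·49 + (2/3)·64 + (1/6)·81 = 193/3
Var(X) = 193/3 − (8)² = 1/3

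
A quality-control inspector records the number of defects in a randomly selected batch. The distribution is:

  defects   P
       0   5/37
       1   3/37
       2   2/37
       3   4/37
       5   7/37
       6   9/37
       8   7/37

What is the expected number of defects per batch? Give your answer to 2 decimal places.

4.43

E[X] = (5/37)·0 + (3/37)·1 + (2/37)·2 + (4/37)·3 + (7/37)·5 + (9/37)·6 + (7/37)·8
     = 164/37 ≈ 4.43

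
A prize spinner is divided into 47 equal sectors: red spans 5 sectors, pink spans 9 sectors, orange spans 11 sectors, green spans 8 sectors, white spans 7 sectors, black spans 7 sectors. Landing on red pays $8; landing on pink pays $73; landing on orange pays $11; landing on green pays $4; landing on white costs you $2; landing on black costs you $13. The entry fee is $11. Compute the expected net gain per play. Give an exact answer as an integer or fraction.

228/47 dollars

E[payout] = (5/47)·8 + (9/47)·73 + (11/47)·11 + (8/47)·4 + (7/47)·(-2) + (7/47)·(-13) = 745/47
Expected profit = 745/47 − 11 = 228/47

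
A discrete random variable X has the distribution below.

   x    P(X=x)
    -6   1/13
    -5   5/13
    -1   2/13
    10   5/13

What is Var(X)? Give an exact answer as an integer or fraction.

E[X] = (1/13)·(-6) + (5/13)·(-5) + (2/13)·(-1) + (5/13)·10 = 17/13
E[X²] = (1/13)·36 + (5/13)·25 + (2/13)·1 + (5/13)·100 = 51
Var(X) = 51 − (17/13)² = 8330/169

8330/169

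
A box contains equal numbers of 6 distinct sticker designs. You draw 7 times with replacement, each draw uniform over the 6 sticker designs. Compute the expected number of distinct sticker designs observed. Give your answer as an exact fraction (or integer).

201811/46656

Let Xⱼ=1 if type j appears at least once. P(Xⱼ=1) = 1 − ((6−1)/6)^7 = 201811/279936.
E[#distinct] = 6·201811/279936 = 201811/46656.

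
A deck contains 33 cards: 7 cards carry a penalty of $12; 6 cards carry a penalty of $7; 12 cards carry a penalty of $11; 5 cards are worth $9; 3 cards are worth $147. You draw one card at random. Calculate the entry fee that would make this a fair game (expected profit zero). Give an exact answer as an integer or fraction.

76/11 dollars

E[payout] = (7/33)·(-12) + (6/33)·(-7) + (12/33)·(-11) + (5/33)·9 + (3/33)·147 = 76/11
Fair fee = E[payout] = 76/11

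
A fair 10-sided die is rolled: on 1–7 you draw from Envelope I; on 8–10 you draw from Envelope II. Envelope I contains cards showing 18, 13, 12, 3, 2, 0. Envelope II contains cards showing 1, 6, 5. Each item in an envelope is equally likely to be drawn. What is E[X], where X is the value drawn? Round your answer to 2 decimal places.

6.80

E[X | Envelope I] = (18 + 13 + 12 + 3 + 2 + 0)/6 = 8
E[X | Envelope II] = (1 + 6 + 5)/3 = 4
E[X] = (7/10)·8 + (3/10)·4 = 34/5 ≈ 6.80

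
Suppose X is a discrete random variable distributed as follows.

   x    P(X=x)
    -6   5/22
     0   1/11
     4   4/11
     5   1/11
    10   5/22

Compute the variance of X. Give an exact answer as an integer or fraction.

3758/121

E[X] = (5/22)·(-6) + (1/11)·0 + (4/11)·4 + (1/11)·5 + (5/22)·10 = 31/11
E[X²] = (5/22)·36 + (1/11)·0 + (4/11)·16 + (1/11)·25 + (5/22)·100 = 39
Var(X) = 39 − (31/11)² = 3758/121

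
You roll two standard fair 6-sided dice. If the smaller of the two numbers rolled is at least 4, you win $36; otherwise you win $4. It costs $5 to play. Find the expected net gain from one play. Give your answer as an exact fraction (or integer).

$7

E[payout] = (3/4)·4 + (1/4)·36 = 12
Expected profit = 12 − 5 = 7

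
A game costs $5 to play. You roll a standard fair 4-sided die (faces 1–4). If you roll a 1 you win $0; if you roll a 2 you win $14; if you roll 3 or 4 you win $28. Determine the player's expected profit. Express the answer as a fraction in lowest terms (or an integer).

25/2 dollars

E[payout] = (1/4)·0 + (1/4)·14 + (1/2)·28 = 35/2
Expected profit = 35/2 − 5 = 25/2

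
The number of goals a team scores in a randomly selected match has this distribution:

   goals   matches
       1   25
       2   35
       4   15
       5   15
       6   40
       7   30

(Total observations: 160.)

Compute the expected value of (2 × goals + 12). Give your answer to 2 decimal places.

Total = 160, so P(goals=1) = 25/160, etc.
E[2x+12] = (5/32)·14 + (7/32)·16 + (3/32)·20 + (3/32)·22 + (1/4)·24 + (3/16)·26
     = 41/2 ≈ 20.50

20.50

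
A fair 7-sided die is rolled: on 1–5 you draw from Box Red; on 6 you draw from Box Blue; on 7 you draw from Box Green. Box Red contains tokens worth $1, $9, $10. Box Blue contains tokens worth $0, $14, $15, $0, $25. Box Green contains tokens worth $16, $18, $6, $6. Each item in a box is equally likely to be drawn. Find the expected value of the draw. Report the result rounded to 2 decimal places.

E[X | Box Red] = (1 + 9 + 10)/3 = 20/3
E[X | Box Blue] = (0 + 14 + 15 + 0 + 25)/5 = 54/5
E[X | Box Green] = (16 + 18 + 6 + 6)/4 = 23/2
E[X] = (5/7)·20/3 + (1/7)·54/5 + (1/7)·23/2 = 1669/210 ≈ 7.95

$7.95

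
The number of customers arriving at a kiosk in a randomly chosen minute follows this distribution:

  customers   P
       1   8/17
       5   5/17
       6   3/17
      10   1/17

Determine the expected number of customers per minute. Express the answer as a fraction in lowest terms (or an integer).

E[X] = (8/17)·1 + (5/17)·5 + (3/17)·6 + (1/17)·10
     = 61/17

61/17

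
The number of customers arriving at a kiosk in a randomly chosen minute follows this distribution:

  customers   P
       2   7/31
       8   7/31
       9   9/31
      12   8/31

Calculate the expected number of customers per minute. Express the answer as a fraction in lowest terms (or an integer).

247/31

E[X] = (7/31)·2 + (7/31)·8 + (9/31)·9 + (8/31)·12
     = 247/31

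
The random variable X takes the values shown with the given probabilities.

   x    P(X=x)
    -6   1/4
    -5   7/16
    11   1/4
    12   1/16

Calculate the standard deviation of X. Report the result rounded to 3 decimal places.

E[X] = -3/16, E[X²] = 947/16
Var(X) = E[X²] − (E[X])² = 947/16 − 9/256 = 15143/256
SD(X) = √(15143/256) ≈ 7.691

7.691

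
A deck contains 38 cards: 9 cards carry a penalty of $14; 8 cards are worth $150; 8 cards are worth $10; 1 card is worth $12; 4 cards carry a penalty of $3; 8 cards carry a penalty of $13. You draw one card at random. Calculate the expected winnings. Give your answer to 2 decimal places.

$27.63

E[payout] = (9/38)·(-14) + (8/38)·150 + (8/38)·10 + (1/38)·12 + (4/38)·(-3) + (8/38)·(-13) = 525/19
≈ $27.63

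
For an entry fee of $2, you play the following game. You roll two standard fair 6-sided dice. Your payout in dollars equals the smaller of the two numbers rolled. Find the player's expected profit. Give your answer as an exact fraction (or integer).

Distribution of the smaller of the two numbers rolled: 1 w.p. 11/36, 2 w.p. 1/4, 3 w.p. 7/36, 4 w.p. 5/36, 5 w.p. 1/12, 6 w.p. 1/36
E[payout] = (11/36)·1 + (1/4)·2 + (7/36)·3 + (5/36)·4 + (1/12)·5 + (1/36)·6 = 91/36
Expected profit = 91/36 − 2 = 19/36

19/36 dollars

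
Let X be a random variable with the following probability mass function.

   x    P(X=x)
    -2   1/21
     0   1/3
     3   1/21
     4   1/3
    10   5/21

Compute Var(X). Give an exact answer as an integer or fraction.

E[X] = (1/21)·(-2) + (1/3)·0 + (1/21)·3 + (1/3)·4 + (5/21)·10 = 79/21
E[X²] = (1/21)·4 + (1/3)·0 + (1/21)·9 + (1/3)·16 + (5/21)·100 = 625/21
Var(X) = 625/21 − (79/21)² = 6884/441

6884/441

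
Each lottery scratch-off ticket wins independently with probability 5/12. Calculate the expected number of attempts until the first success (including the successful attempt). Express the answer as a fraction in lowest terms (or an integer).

12/5

For a geometric distribution, E[trials] = 1/p = 1/(5/12) = 12/5.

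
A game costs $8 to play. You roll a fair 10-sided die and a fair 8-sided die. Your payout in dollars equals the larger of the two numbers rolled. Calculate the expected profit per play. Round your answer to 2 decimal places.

Distribution of the larger of the two numbers rolled: 1 w.p. 1/80, 2 w.p. 3/80, 3 w.p. 1/16, 4 w.p. 7/80, 5 w.p. 9/80, 6 w.p. 11/80, …
E[payout] = (1/80)·1 + (3/80)·2 + (1/16)·3 + (7/80)·4 + (9/80)·5 + (11/80)·6 + (13/80)·7 + (3/16)·8 + (1/10)·9 + (1/10)·10 = 131/20
Expected profit = 131/20 − 8 = -29/20 ≈ -$1.45

-$1.45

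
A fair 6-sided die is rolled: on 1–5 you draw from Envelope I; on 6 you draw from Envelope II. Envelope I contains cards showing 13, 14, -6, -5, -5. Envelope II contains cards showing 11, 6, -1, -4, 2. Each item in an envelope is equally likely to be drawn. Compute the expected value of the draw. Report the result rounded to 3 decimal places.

E[X | Envelope I] = (13 + 14 − 6 − 5 − 5)/5 = 11/5
E[X | Envelope II] = (11 + 6 − 1 − 4 + 2)/5 = 14/5
E[X] = (5/6)·11/5 + (1/6)·14/5 = 23/10 ≈ 2.300

2.300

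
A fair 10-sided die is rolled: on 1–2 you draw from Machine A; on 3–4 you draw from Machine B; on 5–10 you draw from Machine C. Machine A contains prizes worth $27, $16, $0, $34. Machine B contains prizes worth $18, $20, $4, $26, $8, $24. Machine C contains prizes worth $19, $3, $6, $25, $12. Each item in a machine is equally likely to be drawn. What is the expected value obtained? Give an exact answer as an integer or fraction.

E[X | Machine A] = (27 + 16 + 0 + 34)/4 = 77/4
E[X | Machine B] = (18 + 20 + 4 + 26 + 8 + 24)/6 = 50/3
E[X | Machine C] = (19 + 3 + 6 + 25 + 12)/5 = 13
E[X] = (1/5)·77/4 + (1/5)·50/3 + (3/5)·13 = 899/60

899/60 dollars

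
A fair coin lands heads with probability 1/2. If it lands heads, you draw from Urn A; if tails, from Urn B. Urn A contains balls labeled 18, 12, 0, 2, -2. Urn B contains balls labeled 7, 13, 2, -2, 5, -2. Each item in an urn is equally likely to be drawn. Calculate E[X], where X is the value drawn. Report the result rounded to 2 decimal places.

E[X | Urn A] = (18 + 12 + 0 + 2 − 2)/5 = 6
E[X | Urn B] = (7 + 13 + 2 − 2 + 5 − 2)/6 = 23/6
E[X] = (1/2)·6 + (1/2)·23/6 = 59/12 ≈ 4.92

4.92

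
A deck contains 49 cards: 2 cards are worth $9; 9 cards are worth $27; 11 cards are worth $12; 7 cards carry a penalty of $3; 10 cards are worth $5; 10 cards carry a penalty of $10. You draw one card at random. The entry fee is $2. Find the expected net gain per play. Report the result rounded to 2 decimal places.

E[payout] = (2/49)·9 + (9/49)·27 + (11/49)·12 + (7/49)·(-3) + (10/49)·5 + (10/49)·(-10) = 46/7
Expected profit = 46/7 − 2 = 32/7 ≈ $4.57

$4.57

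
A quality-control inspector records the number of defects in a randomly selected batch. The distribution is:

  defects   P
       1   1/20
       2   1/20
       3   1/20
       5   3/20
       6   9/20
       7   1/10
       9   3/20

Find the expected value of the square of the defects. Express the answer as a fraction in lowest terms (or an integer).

377/10

E[X²] = (1/20)·1 + (1/20)·4 + (1/20)·9 + (3/20)·25 + (9/20)·36 + (1/10)·49 + (3/20)·81
     = 377/10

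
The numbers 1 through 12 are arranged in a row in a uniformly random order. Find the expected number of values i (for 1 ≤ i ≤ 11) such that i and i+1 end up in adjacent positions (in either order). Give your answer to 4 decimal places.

1.8333

For each i ∈ {1,…,11}, let Xᵢ = 1 if i and i+1 are adjacent. P(Xᵢ=1) = 2·(12−1)!/12! = 2/12.
By linearity, E[ΣXᵢ] = (11)·(2/12) = 11/6.
≈ 1.8333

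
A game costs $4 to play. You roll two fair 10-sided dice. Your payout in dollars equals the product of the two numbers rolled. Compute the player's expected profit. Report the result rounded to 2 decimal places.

Distribution of the product of the two numbers rolled: 1 w.p. 1/100, 2 w.p. 1/50, 3 w.p. 1/50, 4 w.p. 3/100, 5 w.p. 1/50, 6 w.p. 1/25, …
E[payout] = (1/100)·1 + (1/50)·2 + (1/50)·3 + (3/100)·4 + (1/50)·5 + (1/25)·6 + (1/50)·7 + (1/25)·8 + (3/100)·9 + (1/25)·10 + (1/25)·12 + (1/50)·14 + (1/50)·15 + (3/100)·16 + (1/25)·18 + (1/25)·20 + (1/50)·21 + (1/25)·24 + (1/100)·25 + (1/50)·27 + (1/50)·28 + (1/25)·30 + (1/50)·32 + (1/50)·35 + (3/100)·36 + (1/25)·40 + (1/50)·42 + (1/50)·45 + (1/50)·48 + (1/100)·49 + (1/50)·50 + (1/50)·54 + (1/50)·56 + (1/50)·60 + (1/50)·63 + (1/100)·64 + (1/50)·70 + (1/50)·72 + (1/50)·80 + (1/100)·81 + (1/50)·90 + (1/100)·100 = 121/4
Expected profit = 121/4 − 4 = 105/4 ≈ $26.25

$26.25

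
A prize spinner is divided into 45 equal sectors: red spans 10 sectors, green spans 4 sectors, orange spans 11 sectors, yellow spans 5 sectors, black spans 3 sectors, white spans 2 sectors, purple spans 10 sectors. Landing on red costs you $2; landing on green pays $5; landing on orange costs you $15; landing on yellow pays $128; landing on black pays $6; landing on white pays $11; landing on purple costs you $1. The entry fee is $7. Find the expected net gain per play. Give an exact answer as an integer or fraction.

38/9 dollars

E[payout] = (10/45)·(-2) + (4/45)·5 + (11/45)·(-15) + (5/45)·128 + (3/45)·6 + (2/45)·11 + (10/45)·(-1) = 101/9
Expected profit = 101/9 − 7 = 38/9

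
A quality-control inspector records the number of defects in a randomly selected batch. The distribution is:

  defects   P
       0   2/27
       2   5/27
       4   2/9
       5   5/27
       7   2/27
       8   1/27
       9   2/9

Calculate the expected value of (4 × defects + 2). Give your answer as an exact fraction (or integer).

E[4x+2] = (2/27)·2 + (5/27)·10 + (2/9)·18 + (5/27)·22 + (2/27)·30 + (1/27)·34 + (2/9)·38
     = 22

22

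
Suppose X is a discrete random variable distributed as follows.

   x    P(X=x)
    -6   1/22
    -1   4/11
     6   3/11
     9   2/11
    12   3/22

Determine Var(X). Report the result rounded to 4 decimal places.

E[X] = (1/22)·(-6) + (4/11)·(-1) + (3/11)·6 + (2/11)·9 + (3/22)·12 = 47/11
E[X²] = (1/22)·36 + (4/11)·1 + (3/11)·36 + (2/11)·81 + (3/22)·144 = 508/11
Var(X) = 508/11 − (47/11)² = 3379/121 ≈ 27.9256

27.9256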